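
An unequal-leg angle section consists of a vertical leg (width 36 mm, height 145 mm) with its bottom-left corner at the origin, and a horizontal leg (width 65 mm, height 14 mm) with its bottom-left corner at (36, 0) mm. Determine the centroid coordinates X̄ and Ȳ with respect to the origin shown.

vertical leg: A = 36 × 145 = 5220.00, centroid at (18.00, 72.50).
horizontal leg: A = 65 × 14 = 910.00, centroid at (68.50, 7.00).
ΣA = 6130.00 mm²
ΣAX̄ = (5220.00)(18.00) + (910.00)(68.50) = 156295.00 mm³
ΣAȲ = (5220.00)(72.50) + (910.00)(7.00) = 384820.00 mm³
X̄ = 156295.00 / 6130.00 = 25.50 mm
Ȳ = 384820.00 / 6130.00 = 62.78 mm

X̄ = 25.50 mm, Ȳ = 62.78 mm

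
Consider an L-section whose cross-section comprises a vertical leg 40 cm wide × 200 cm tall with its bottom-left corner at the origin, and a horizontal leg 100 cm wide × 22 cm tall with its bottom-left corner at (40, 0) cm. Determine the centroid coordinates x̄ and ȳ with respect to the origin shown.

x̄ = 35.10 cm, ȳ = 80.80 cm

Part | A | x̄ᵢ | ȳᵢ | A·x̄ᵢ | A·ȳᵢ
vertical leg | 8000.00 | 20.00 | 100.00 | 160000.00 | 800000.00
horizontal leg | 2200.00 | 90.00 | 11.00 | 198000.00 | 24200.00
Σ | 10200.00 |  |  | 358000.00 | 824200.00
x̄ = 358000.00 / 10200.00 = 35.10 cm
ȳ = 824200.00 / 10200.00 = 80.80 cm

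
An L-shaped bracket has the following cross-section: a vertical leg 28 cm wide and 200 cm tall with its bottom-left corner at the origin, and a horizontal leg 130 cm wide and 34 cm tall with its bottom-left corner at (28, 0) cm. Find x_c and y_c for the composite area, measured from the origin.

vertical leg: A = 28 × 200 = 5600.00, centroid at (14.00, 100.00).
horizontal leg: A = 130 × 34 = 4420.00, centroid at (93.00, 17.00).
ΣA = 10020.00 cm², ΣAx_c = 489460.00 cm³, ΣAy_c = 635140.00 cm³.
x_c = 489460.00/10020.00 = 48.85 cm; y_c = 635140.00/10020.00 = 63.39 cm.

x_c = 48.85 cm, y_c = 63.39 cm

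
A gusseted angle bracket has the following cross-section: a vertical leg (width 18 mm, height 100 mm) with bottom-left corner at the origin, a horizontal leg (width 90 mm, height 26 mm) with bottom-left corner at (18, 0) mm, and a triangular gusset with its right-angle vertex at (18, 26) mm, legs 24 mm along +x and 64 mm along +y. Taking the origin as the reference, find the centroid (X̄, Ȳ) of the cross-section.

X̄ = 37.41 mm, Ȳ = 31.94 mm

vertical leg: A = 18 × 100 = 1800.00, centroid at (9.00, 50.00).
horizontal leg: A = 90 × 26 = 2340.00, centroid at (63.00, 13.00).
gusset: A = ½·24·64 = 768.00, centroid at (26.00, 47.33).
ΣA = 4908.00 mm²
ΣAX̄ = (1800.00)(9.00) + (2340.00)(63.00) + (768.00)(26.00) = 183588.00 mm³
ΣAȲ = (1800.00)(50.00) + (2340.00)(13.00) + (768.00)(47.33) = 156772.00 mm³
X̄ = 183588.00 / 4908.00 = 37.41 mm
Ȳ = 156772.00 / 4908.00 = 31.94 mm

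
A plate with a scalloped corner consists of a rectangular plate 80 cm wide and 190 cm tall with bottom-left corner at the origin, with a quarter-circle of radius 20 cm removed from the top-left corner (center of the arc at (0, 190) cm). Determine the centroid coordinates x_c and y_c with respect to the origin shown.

Part | A | x̄ᵢ | ȳᵢ | A·x̄ᵢ | A·ȳᵢ
plate | 15200.00 | 40.00 | 95.00 | 608000.00 | 1444000.00
removed quarter-circle | -314.16 | 8.49 | 181.51 | -2666.67 | -57023.59
Σ | 14885.84 |  |  | 605333.33 | 1386976.41
x_c = 605333.33 / 14885.84 = 40.67 cm
y_c = 1386976.41 / 14885.84 = 93.17 cm

x_c = 40.67 cm, y_c = 93.17 cm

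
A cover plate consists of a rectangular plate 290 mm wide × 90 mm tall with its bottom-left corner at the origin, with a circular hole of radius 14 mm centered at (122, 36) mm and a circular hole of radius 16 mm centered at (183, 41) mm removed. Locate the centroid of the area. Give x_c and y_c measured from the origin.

Part | A | x̄ᵢ | ȳᵢ | A·x̄ᵢ | A·ȳᵢ
plate | 26100.00 | 145.00 | 45.00 | 3784500.00 | 1174500.00
hole 1 | -615.75 | 122.00 | 36.00 | -75121.76 | -22167.08
hole 2 | -804.25 | 183.00 | 41.00 | -147177.33 | -32974.16
Σ | 24680.00 |  |  | 3562200.90 | 1119358.77
x_c = 3562200.90 / 24680.00 = 144.34 mm
y_c = 1119358.77 / 24680.00 = 45.35 mm

x_c = 144.34 mm, y_c = 45.35 mm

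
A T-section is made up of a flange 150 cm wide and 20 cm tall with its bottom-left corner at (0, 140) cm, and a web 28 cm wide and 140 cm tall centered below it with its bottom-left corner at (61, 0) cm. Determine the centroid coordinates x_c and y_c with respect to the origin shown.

x_c = 75.00 cm, y_c = 104.68 cm

web: A = 28 × 140 = 3920.00, centroid at (75.00, 70.00).
flange: A = 150 × 20 = 3000.00, centroid at (75.00, 150.00).
ΣA = 6920.00 cm²
ΣAx_c = (3920.00)(75.00) + (3000.00)(75.00) = 519000.00 cm³
ΣAy_c = (3920.00)(70.00) + (3000.00)(150.00) = 724400.00 cm³
x_c = 519000.00 / 6920.00 = 75.00 cm
y_c = 724400.00 / 6920.00 = 104.68 cm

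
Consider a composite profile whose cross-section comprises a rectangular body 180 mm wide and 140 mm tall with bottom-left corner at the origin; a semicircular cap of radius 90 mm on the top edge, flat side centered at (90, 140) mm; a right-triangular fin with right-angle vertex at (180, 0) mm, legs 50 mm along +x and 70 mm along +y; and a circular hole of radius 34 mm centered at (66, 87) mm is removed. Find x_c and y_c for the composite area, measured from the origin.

Part | A | x̄ᵢ | ȳᵢ | A·x̄ᵢ | A·ȳᵢ
rectangular body | 25200.00 | 90.00 | 70.00 | 2268000.00 | 1764000.00
semicircular top | 12723.45 | 90.00 | 178.20 | 1145110.52 | 2267283.03
triangular fin | 1750.00 | 196.67 | 23.33 | 344166.67 | 40833.33
hole | -3631.68 | 66.00 | 87.00 | -239690.95 | -315956.26
Σ | 36041.77 |  |  | 3517586.24 | 3756160.11
x_c = 3517586.24 / 36041.77 = 97.60 mm
y_c = 3756160.11 / 36041.77 = 104.22 mm

x_c = 97.60 mm, y_c = 104.22 mm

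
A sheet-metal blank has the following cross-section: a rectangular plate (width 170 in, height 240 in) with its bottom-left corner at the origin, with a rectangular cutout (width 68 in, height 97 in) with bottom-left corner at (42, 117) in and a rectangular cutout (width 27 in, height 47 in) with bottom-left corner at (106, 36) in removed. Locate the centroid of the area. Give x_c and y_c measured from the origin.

x_c = 85.47 in, y_c = 113.22 in

Part | A | x̄ᵢ | ȳᵢ | A·x̄ᵢ | A·ȳᵢ
plate | 40800.00 | 85.00 | 120.00 | 3468000.00 | 4896000.00
hole 1 | -6596.00 | 76.00 | 165.50 | -501296.00 | -1091638.00
hole 2 | -1269.00 | 119.50 | 59.50 | -151645.50 | -75505.50
Σ | 32935.00 |  |  | 2815058.50 | 3728856.50
x_c = 2815058.50 / 32935.00 = 85.47 in
y_c = 3728856.50 / 32935.00 = 113.22 in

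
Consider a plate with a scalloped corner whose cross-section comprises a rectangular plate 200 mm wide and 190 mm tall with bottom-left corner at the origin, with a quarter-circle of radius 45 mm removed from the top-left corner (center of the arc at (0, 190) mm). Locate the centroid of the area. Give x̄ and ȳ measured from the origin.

x̄ = 103.53 mm, ȳ = 91.68 mm

plate: A = 200 × 190 = 38000.00, centroid at (100.00, 95.00).
removed quarter-circle: A = −¼π·45² = -1590.43, centroid at (19.10, 170.90).
ΣA = 36409.57 mm²
ΣAx̄ = (38000.00)(100.00) + (-1590.43)(19.10) = 3769625.00 mm³
ΣAȳ = (38000.00)(95.00) + (-1590.43)(170.90) = 3338193.06 mm³
x̄ = 3769625.00 / 36409.57 = 103.53 mm
ȳ = 3338193.06 / 36409.57 = 91.68 mm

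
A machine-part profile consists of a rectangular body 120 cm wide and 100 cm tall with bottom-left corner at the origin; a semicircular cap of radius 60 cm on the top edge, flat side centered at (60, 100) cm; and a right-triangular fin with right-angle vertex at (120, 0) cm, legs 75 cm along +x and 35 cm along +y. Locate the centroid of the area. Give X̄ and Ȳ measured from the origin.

X̄ = 65.88 cm, Ȳ = 69.85 cm

rectangular body: A = 120 × 100 = 12000.00, centroid at (60.00, 50.00).
semicircular top: A = ½π·60² = 5654.87, centroid at (60.00, 125.46).
triangular fin: A = ½·75·35 = 1312.50, centroid at (145.00, 11.67).
ΣA = 18967.37 cm², ΣAX̄ = 1249604.51 cm³, ΣAȲ = 1324799.18 cm³.
X̄ = 1249604.51/18967.37 = 65.88 cm; Ȳ = 1324799.18/18967.37 = 69.85 cm.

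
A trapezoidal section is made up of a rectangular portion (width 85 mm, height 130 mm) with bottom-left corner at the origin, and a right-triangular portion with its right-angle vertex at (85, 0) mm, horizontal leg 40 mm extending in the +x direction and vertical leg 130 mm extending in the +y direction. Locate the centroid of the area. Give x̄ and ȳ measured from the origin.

rectangular portion: A = 85 × 130 = 11050.00, centroid at (42.50, 65.00).
triangular portion: A = ½·40·130 = 2600.00, centroid at (98.33, 43.33).
ΣA = 13650.00 mm², ΣAx̄ = 725291.67 mm³, ΣAȳ = 830916.67 mm³.
x̄ = 725291.67/13650.00 = 53.13 mm; ȳ = 830916.67/13650.00 = 60.87 mm.

x̄ = 53.13 mm, ȳ = 60.87 mm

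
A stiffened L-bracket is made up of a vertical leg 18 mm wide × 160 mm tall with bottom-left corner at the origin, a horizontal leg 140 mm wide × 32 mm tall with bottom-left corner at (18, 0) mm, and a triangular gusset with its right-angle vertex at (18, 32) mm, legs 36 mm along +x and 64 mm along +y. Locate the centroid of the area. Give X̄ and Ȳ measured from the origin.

X̄ = 53.42 mm, Ȳ = 42.71 mm

vertical leg: A = 18 × 160 = 2880.00, centroid at (9.00, 80.00).
horizontal leg: A = 140 × 32 = 4480.00, centroid at (88.00, 16.00).
gusset: A = ½·36·64 = 1152.00, centroid at (30.00, 53.33).
ΣA = 8512.00 mm²
ΣAX̄ = (2880.00)(9.00) + (4480.00)(88.00) + (1152.00)(30.00) = 454720.00 mm³
ΣAȲ = (2880.00)(80.00) + (4480.00)(16.00) + (1152.00)(53.33) = 363520.00 mm³
X̄ = 454720.00 / 8512.00 = 53.42 mm
Ȳ = 363520.00 / 8512.00 = 42.71 mm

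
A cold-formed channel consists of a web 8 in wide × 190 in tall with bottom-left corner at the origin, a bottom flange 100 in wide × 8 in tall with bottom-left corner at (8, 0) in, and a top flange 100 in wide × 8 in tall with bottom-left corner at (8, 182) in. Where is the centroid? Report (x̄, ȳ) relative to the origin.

web: A = 8 × 190 = 1520.00, centroid at (4.00, 95.00).
bottom flange: A = 100 × 8 = 800.00, centroid at (58.00, 4.00).
top flange: A = 100 × 8 = 800.00, centroid at (58.00, 186.00).
ΣA = 3120.00 in², ΣAx̄ = 98880.00 in³, ΣAȳ = 296400.00 in³.
x̄ = 98880.00/3120.00 = 31.69 in; ȳ = 296400.00/3120.00 = 95.00 in.

x̄ = 31.69 in, ȳ = 95.00 in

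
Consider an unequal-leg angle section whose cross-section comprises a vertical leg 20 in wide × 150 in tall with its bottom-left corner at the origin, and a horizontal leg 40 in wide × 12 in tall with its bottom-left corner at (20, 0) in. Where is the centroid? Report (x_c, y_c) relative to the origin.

vertical leg: A = 20 × 150 = 3000.00, centroid at (10.00, 75.00).
horizontal leg: A = 40 × 12 = 480.00, centroid at (40.00, 6.00).
ΣA = 3480.00 in²
ΣAx_c = (3000.00)(10.00) + (480.00)(40.00) = 49200.00 in³
ΣAy_c = (3000.00)(75.00) + (480.00)(6.00) = 227880.00 in³
x_c = 49200.00 / 3480.00 = 14.14 in
y_c = 227880.00 / 3480.00 = 65.48 in

x_c = 14.14 in, y_c = 65.48 in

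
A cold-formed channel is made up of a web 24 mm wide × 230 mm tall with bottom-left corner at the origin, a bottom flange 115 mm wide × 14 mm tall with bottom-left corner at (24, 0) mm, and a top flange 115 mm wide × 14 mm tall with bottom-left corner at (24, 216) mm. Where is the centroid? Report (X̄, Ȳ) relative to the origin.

web: A = 24 × 230 = 5520.00, centroid at (12.00, 115.00).
bottom flange: A = 115 × 14 = 1610.00, centroid at (81.50, 7.00).
top flange: A = 115 × 14 = 1610.00, centroid at (81.50, 223.00).
ΣA = 8740.00 mm²
ΣAX̄ = (5520.00)(12.00) + (1610.00)(81.50) + (1610.00)(81.50) = 328670.00 mm³
ΣAȲ = (5520.00)(115.00) + (1610.00)(7.00) + (1610.00)(223.00) = 1005100.00 mm³
X̄ = 328670.00 / 8740.00 = 37.61 mm
Ȳ = 1005100.00 / 8740.00 = 115.00 mm

X̄ = 37.61 mm, Ȳ = 115.00 mm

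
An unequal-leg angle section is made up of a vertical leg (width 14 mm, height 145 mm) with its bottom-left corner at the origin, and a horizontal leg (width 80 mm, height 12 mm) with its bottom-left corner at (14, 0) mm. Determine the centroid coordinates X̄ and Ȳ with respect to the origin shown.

vertical leg: A = 14 × 145 = 2030.00, centroid at (7.00, 72.50).
horizontal leg: A = 80 × 12 = 960.00, centroid at (54.00, 6.00).
ΣA = 2990.00 mm²
ΣAX̄ = (2030.00)(7.00) + (960.00)(54.00) = 66050.00 mm³
ΣAȲ = (2030.00)(72.50) + (960.00)(6.00) = 152935.00 mm³
X̄ = 66050.00 / 2990.00 = 22.09 mm
Ȳ = 152935.00 / 2990.00 = 51.15 mm

X̄ = 22.09 mm, Ȳ = 51.15 mm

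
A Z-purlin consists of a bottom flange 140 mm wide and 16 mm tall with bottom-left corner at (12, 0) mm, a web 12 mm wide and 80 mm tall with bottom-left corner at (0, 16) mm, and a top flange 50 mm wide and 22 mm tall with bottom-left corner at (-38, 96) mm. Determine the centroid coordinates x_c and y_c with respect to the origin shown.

Part | A | x̄ᵢ | ȳᵢ | A·x̄ᵢ | A·ȳᵢ
bottom flange | 2240.00 | 82.00 | 8.00 | 183680.00 | 17920.00
web | 960.00 | 6.00 | 56.00 | 5760.00 | 53760.00
top flange | 1100.00 | -13.00 | 107.00 | -14300.00 | 117700.00
Σ | 4300.00 |  |  | 175140.00 | 189380.00
x_c = 175140.00 / 4300.00 = 40.73 mm
y_c = 189380.00 / 4300.00 = 44.04 mm

x_c = 40.73 mm, y_c = 44.04 mm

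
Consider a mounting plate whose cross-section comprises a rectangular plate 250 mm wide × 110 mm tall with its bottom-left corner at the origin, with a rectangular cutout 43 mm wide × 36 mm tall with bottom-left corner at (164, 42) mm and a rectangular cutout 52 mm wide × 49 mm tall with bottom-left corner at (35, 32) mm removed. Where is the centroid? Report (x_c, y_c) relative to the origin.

Part | A | x̄ᵢ | ȳᵢ | A·x̄ᵢ | A·ȳᵢ
plate | 27500.00 | 125.00 | 55.00 | 3437500.00 | 1512500.00
hole 1 | -1548.00 | 185.50 | 60.00 | -287154.00 | -92880.00
hole 2 | -2548.00 | 61.00 | 56.50 | -155428.00 | -143962.00
Σ | 23404.00 |  |  | 2994918.00 | 1275658.00
x_c = 2994918.00 / 23404.00 = 127.97 mm
y_c = 1275658.00 / 23404.00 = 54.51 mm

x_c = 127.97 mm, y_c = 54.51 mm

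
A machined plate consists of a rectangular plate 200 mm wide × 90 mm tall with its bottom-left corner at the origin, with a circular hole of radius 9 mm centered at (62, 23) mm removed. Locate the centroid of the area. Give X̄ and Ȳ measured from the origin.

X̄ = 100.54 mm, Ȳ = 45.32 mm

Part | A | x̄ᵢ | ȳᵢ | A·x̄ᵢ | A·ȳᵢ
plate | 18000.00 | 100.00 | 45.00 | 1800000.00 | 810000.00
hole | -254.47 | 62.00 | 23.00 | -15777.08 | -5852.79
Σ | 17745.53 |  |  | 1784222.92 | 804147.21
X̄ = 1784222.92 / 17745.53 = 100.54 mm
Ȳ = 804147.21 / 17745.53 = 45.32 mm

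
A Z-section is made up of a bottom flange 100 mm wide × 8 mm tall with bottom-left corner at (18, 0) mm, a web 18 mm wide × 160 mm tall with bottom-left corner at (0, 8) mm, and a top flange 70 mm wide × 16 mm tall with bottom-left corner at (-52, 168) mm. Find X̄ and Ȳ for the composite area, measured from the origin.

Part | A | x̄ᵢ | ȳᵢ | A·x̄ᵢ | A·ȳᵢ
bottom flange | 800.00 | 68.00 | 4.00 | 54400.00 | 3200.00
web | 2880.00 | 9.00 | 88.00 | 25920.00 | 253440.00
top flange | 1120.00 | -17.00 | 176.00 | -19040.00 | 197120.00
Σ | 4800.00 |  |  | 61280.00 | 453760.00
X̄ = 61280.00 / 4800.00 = 12.77 mm
Ȳ = 453760.00 / 4800.00 = 94.53 mm

X̄ = 12.77 mm, Ȳ = 94.53 mm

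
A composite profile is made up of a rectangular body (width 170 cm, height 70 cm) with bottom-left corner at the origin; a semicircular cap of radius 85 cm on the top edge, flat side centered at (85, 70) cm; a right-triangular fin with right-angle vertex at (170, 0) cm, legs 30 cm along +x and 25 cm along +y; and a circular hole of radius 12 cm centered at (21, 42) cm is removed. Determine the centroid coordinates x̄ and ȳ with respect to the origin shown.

rectangular body: A = 170 × 70 = 11900.00, centroid at (85.00, 35.00).
semicircular top: A = ½π·85² = 11349.00, centroid at (85.00, 106.08).
triangular fin: A = ½·30·25 = 375.00, centroid at (180.00, 8.33).
hole: A = −π·12² = -452.39, centroid at (21.00, 42.00).
ΣA = 23171.61 cm², ΣAx̄ = 2034165.12 cm³, ΣAȳ = 1604471.56 cm³.
x̄ = 2034165.12/23171.61 = 87.79 cm; ȳ = 1604471.56/23171.61 = 69.24 cm.

x̄ = 87.79 cm, ȳ = 69.24 cm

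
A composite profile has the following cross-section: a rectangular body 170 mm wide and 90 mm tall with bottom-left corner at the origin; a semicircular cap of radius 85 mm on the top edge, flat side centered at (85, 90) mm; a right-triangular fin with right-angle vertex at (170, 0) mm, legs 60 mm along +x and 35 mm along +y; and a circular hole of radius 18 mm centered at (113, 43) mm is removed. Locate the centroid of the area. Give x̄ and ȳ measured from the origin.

Part | A | x̄ᵢ | ȳᵢ | A·x̄ᵢ | A·ȳᵢ
rectangular body | 15300.00 | 85.00 | 45.00 | 1300500.00 | 688500.00
semicircular top | 11349.00 | 85.00 | 126.08 | 964665.29 | 1430826.98
triangular fin | 1050.00 | 190.00 | 11.67 | 199500.00 | 12250.00
hole | -1017.88 | 113.00 | 43.00 | -115019.99 | -43768.67
Σ | 26681.13 |  |  | 2349645.30 | 2087808.31
x̄ = 2349645.30 / 26681.13 = 88.06 mm
ȳ = 2087808.31 / 26681.13 = 78.25 mm

x̄ = 88.06 mm, ȳ = 78.25 mm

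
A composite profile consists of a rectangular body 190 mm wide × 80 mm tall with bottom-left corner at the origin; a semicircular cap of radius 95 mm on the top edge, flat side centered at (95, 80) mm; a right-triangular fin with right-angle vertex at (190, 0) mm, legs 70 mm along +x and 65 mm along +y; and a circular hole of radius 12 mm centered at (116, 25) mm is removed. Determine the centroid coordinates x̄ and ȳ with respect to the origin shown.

rectangular body: A = 190 × 80 = 15200.00, centroid at (95.00, 40.00).
semicircular top: A = ½π·95² = 14176.44, centroid at (95.00, 120.32).
triangular fin: A = ½·70·65 = 2275.00, centroid at (213.33, 21.67).
hole: A = −π·12² = -452.39, centroid at (116.00, 25.00).
ΣA = 31199.05 mm², ΣAx̄ = 3223617.67 mm³, ΣAȳ = 2351680.21 mm³.
x̄ = 3223617.67/31199.05 = 103.32 mm; ȳ = 2351680.21/31199.05 = 75.38 mm.

x̄ = 103.32 mm, ȳ = 75.38 mm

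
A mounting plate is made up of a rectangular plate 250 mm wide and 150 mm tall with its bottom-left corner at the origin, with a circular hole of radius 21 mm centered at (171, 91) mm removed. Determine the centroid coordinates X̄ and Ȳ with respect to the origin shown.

plate: A = 250 × 150 = 37500.00, centroid at (125.00, 75.00).
hole: A = −π·21² = -1385.44, centroid at (171.00, 91.00).
ΣA = 36114.56 mm², ΣAX̄ = 4450589.36 mm³, ΣAȲ = 2686424.75 mm³.
X̄ = 4450589.36/36114.56 = 123.24 mm; Ȳ = 2686424.75/36114.56 = 74.39 mm.

X̄ = 123.24 mm, Ȳ = 74.39 mm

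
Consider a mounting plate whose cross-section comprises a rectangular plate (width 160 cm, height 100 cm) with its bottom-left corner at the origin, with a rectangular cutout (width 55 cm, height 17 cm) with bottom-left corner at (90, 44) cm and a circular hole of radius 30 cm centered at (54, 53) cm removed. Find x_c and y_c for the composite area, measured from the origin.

x_c = 83.14 cm, y_c = 49.12 cm

plate: A = 160 × 100 = 16000.00, centroid at (80.00, 50.00).
hole 1: A = −(55 × 17) = -935.00, centroid at (117.50, 52.50).
hole 2: A = −π·30² = -2827.43, centroid at (54.00, 53.00).
ΣA = 12237.57 cm²
ΣAx_c = (16000.00)(80.00) + (-935.00)(117.50) + (-2827.43)(54.00) = 1017456.10 cm³
ΣAy_c = (16000.00)(50.00) + (-935.00)(52.50) + (-2827.43)(53.00) = 601058.53 cm³
x_c = 1017456.10 / 12237.57 = 83.14 cm
y_c = 601058.53 / 12237.57 = 49.12 cm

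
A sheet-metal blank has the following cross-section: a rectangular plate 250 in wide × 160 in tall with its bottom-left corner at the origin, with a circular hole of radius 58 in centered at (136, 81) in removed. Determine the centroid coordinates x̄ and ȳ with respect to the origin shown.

Part | A | x̄ᵢ | ȳᵢ | A·x̄ᵢ | A·ȳᵢ
plate | 40000.00 | 125.00 | 80.00 | 5000000.00 | 3200000.00
hole | -10568.32 | 136.00 | 81.00 | -1437291.21 | -856033.73
Σ | 29431.68 |  |  | 3562708.79 | 2343966.27
x̄ = 3562708.79 / 29431.68 = 121.05 in
ȳ = 2343966.27 / 29431.68 = 79.64 in

x̄ = 121.05 in, ȳ = 79.64 in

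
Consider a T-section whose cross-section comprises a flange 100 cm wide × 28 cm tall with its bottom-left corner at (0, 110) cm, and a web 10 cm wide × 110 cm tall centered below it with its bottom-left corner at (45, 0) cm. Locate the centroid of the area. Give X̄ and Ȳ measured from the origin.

web: A = 10 × 110 = 1100.00, centroid at (50.00, 55.00).
flange: A = 100 × 28 = 2800.00, centroid at (50.00, 124.00).
ΣA = 3900.00 cm², ΣAX̄ = 195000.00 cm³, ΣAȲ = 407700.00 cm³.
X̄ = 195000.00/3900.00 = 50.00 cm; Ȳ = 407700.00/3900.00 = 104.54 cm.

X̄ = 50.00 cm, Ȳ = 104.54 cm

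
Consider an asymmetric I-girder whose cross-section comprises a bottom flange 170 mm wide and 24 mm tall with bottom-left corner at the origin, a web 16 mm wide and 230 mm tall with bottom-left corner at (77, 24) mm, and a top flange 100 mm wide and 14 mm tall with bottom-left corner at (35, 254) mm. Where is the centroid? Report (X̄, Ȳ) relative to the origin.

X̄ = 85.00 mm, Ȳ = 101.08 mm

bottom flange: A = 170 × 24 = 4080.00, centroid at (85.00, 12.00).
web: A = 16 × 230 = 3680.00, centroid at (85.00, 139.00).
top flange: A = 100 × 14 = 1400.00, centroid at (85.00, 261.00).
ΣA = 9160.00 mm², ΣAX̄ = 778600.00 mm³, ΣAȲ = 925880.00 mm³.
X̄ = 778600.00/9160.00 = 85.00 mm; Ȳ = 925880.00/9160.00 = 101.08 mm.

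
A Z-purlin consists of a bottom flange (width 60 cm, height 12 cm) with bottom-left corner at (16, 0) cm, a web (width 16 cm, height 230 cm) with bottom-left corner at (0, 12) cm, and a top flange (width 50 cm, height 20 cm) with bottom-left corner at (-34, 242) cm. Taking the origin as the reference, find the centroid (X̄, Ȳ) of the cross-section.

X̄ = 9.92 cm, Ȳ = 134.01 cm

bottom flange: A = 60 × 12 = 720.00, centroid at (46.00, 6.00).
web: A = 16 × 230 = 3680.00, centroid at (8.00, 127.00).
top flange: A = 50 × 20 = 1000.00, centroid at (-9.00, 252.00).
ΣA = 5400.00 cm², ΣAX̄ = 53560.00 cm³, ΣAȲ = 723680.00 cm³.
X̄ = 53560.00/5400.00 = 9.92 cm; Ȳ = 723680.00/5400.00 = 134.01 cm.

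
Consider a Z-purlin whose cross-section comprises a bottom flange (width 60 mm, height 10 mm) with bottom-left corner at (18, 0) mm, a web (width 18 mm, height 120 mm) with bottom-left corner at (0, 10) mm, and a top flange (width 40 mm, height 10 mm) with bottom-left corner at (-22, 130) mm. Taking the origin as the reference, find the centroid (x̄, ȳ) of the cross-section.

x̄ = 15.01 mm, ȳ = 65.89 mm

bottom flange: A = 60 × 10 = 600.00, centroid at (48.00, 5.00).
web: A = 18 × 120 = 2160.00, centroid at (9.00, 70.00).
top flange: A = 40 × 10 = 400.00, centroid at (-2.00, 135.00).
ΣA = 3160.00 mm², ΣAx̄ = 47440.00 mm³, ΣAȳ = 208200.00 mm³.
x̄ = 47440.00/3160.00 = 15.01 mm; ȳ = 208200.00/3160.00 = 65.89 mm.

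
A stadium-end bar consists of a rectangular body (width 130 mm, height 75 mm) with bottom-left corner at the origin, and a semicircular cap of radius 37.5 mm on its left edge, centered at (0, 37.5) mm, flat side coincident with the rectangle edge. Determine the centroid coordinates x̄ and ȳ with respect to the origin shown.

x̄ = 50.05 mm, ȳ = 37.50 mm

rectangular body: A = 130 × 75 = 9750.00, centroid at (65.00, 37.50).
semicircular end: A = ½π·37.5² = 2208.93, centroid at (-15.92, 37.50).
ΣA = 11958.93 mm²
ΣAx̄ = (9750.00)(65.00) + (2208.93)(-15.92) = 598593.75 mm³
ΣAȳ = (9750.00)(37.50) + (2208.93)(37.50) = 448459.96 mm³
x̄ = 598593.75 / 11958.93 = 50.05 mm
ȳ = 448459.96 / 11958.93 = 37.50 mm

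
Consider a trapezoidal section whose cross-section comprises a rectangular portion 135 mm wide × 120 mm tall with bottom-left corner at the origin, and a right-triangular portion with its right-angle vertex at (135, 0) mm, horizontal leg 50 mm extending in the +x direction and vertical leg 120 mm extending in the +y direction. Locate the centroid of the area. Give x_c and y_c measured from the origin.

x_c = 80.65 mm, y_c = 56.88 mm

rectangular portion: A = 135 × 120 = 16200.00, centroid at (67.50, 60.00).
triangular portion: A = ½·50·120 = 3000.00, centroid at (151.67, 40.00).
ΣA = 19200.00 mm²
ΣAx_c = (16200.00)(67.50) + (3000.00)(151.67) = 1548500.00 mm³
ΣAy_c = (16200.00)(60.00) + (3000.00)(40.00) = 1092000.00 mm³
x_c = 1548500.00 / 19200.00 = 80.65 mm
y_c = 1092000.00 / 19200.00 = 56.88 mm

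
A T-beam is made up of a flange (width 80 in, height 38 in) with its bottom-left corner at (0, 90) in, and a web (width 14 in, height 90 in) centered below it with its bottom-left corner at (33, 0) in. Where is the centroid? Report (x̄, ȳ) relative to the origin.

x̄ = 40.00 in, ȳ = 90.25 in

web: A = 14 × 90 = 1260.00, centroid at (40.00, 45.00).
flange: A = 80 × 38 = 3040.00, centroid at (40.00, 109.00).
ΣA = 4300.00 in²
ΣAx̄ = (1260.00)(40.00) + (3040.00)(40.00) = 172000.00 in³
ΣAȳ = (1260.00)(45.00) + (3040.00)(109.00) = 388060.00 in³
x̄ = 172000.00 / 4300.00 = 40.00 in
ȳ = 388060.00 / 4300.00 = 90.25 in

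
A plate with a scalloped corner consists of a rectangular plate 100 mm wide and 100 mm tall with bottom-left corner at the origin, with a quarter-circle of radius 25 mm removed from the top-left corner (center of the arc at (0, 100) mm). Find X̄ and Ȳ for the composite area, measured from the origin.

X̄ = 52.03 mm, Ȳ = 47.97 mm

plate: A = 100 × 100 = 10000.00, centroid at (50.00, 50.00).
removed quarter-circle: A = −¼π·25² = -490.87, centroid at (10.61, 89.39).
ΣA = 9509.13 mm²
ΣAX̄ = (10000.00)(50.00) + (-490.87)(10.61) = 494791.67 mm³
ΣAȲ = (10000.00)(50.00) + (-490.87)(89.39) = 456120.95 mm³
X̄ = 494791.67 / 9509.13 = 52.03 mm
Ȳ = 456120.95 / 9509.13 = 47.97 mm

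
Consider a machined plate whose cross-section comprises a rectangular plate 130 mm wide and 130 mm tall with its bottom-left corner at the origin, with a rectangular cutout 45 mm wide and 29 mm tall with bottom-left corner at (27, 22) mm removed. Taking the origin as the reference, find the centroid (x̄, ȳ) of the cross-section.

x̄ = 66.30 mm, ȳ = 67.38 mm

plate: A = 130 × 130 = 16900.00, centroid at (65.00, 65.00).
hole: A = −(45 × 29) = -1305.00, centroid at (49.50, 36.50).
ΣA = 15595.00 mm²
ΣAx̄ = (16900.00)(65.00) + (-1305.00)(49.50) = 1033902.50 mm³
ΣAȳ = (16900.00)(65.00) + (-1305.00)(36.50) = 1050867.50 mm³
x̄ = 1033902.50 / 15595.00 = 66.30 mm
ȳ = 1050867.50 / 15595.00 = 67.38 mm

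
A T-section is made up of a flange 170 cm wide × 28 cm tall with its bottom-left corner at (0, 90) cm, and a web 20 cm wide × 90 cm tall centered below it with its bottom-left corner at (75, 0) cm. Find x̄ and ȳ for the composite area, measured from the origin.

Part | A | x̄ᵢ | ȳᵢ | A·x̄ᵢ | A·ȳᵢ
web | 1800.00 | 85.00 | 45.00 | 153000.00 | 81000.00
flange | 4760.00 | 85.00 | 104.00 | 404600.00 | 495040.00
Σ | 6560.00 |  |  | 557600.00 | 576040.00
x̄ = 557600.00 / 6560.00 = 85.00 cm
ȳ = 576040.00 / 6560.00 = 87.81 cm

x̄ = 85.00 cm, ȳ = 87.81 cm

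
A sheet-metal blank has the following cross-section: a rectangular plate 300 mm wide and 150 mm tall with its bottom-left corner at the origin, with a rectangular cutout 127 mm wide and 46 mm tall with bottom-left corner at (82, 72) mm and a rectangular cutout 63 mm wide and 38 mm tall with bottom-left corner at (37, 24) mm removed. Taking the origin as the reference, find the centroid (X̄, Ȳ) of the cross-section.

Part | A | x̄ᵢ | ȳᵢ | A·x̄ᵢ | A·ȳᵢ
plate | 45000.00 | 150.00 | 75.00 | 6750000.00 | 3375000.00
hole 1 | -5842.00 | 145.50 | 95.00 | -850011.00 | -554990.00
hole 2 | -2394.00 | 68.50 | 43.00 | -163989.00 | -102942.00
Σ | 36764.00 |  |  | 5736000.00 | 2717068.00
X̄ = 5736000.00 / 36764.00 = 156.02 mm
Ȳ = 2717068.00 / 36764.00 = 73.91 mm

X̄ = 156.02 mm, Ȳ = 73.91 mm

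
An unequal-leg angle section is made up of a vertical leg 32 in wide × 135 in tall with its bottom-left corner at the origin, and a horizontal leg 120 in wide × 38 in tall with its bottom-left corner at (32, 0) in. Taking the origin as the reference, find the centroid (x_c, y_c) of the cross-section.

vertical leg: A = 32 × 135 = 4320.00, centroid at (16.00, 67.50).
horizontal leg: A = 120 × 38 = 4560.00, centroid at (92.00, 19.00).
ΣA = 8880.00 in², ΣAx_c = 488640.00 in³, ΣAy_c = 378240.00 in³.
x_c = 488640.00/8880.00 = 55.03 in; y_c = 378240.00/8880.00 = 42.59 in.

x_c = 55.03 in, y_c = 42.59 in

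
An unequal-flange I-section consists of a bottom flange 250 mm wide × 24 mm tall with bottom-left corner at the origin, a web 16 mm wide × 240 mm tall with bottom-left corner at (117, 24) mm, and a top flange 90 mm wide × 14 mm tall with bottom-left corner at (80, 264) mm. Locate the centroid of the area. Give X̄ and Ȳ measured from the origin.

X̄ = 125.00 mm, Ȳ = 87.06 mm

Part | A | x̄ᵢ | ȳᵢ | A·x̄ᵢ | A·ȳᵢ
bottom flange | 6000.00 | 125.00 | 12.00 | 750000.00 | 72000.00
web | 3840.00 | 125.00 | 144.00 | 480000.00 | 552960.00
top flange | 1260.00 | 125.00 | 271.00 | 157500.00 | 341460.00
Σ | 11100.00 |  |  | 1387500.00 | 966420.00
X̄ = 1387500.00 / 11100.00 = 125.00 mm
Ȳ = 966420.00 / 11100.00 = 87.06 mm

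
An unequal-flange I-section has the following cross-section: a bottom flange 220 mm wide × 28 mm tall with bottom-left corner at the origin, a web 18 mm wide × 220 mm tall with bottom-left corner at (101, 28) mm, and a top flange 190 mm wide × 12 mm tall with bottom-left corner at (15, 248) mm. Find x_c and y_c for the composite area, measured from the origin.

x_c = 110.00 mm, y_c = 97.73 mm

bottom flange: A = 220 × 28 = 6160.00, centroid at (110.00, 14.00).
web: A = 18 × 220 = 3960.00, centroid at (110.00, 138.00).
top flange: A = 190 × 12 = 2280.00, centroid at (110.00, 254.00).
ΣA = 12400.00 mm², ΣAx_c = 1364000.00 mm³, ΣAy_c = 1211840.00 mm³.
x_c = 1364000.00/12400.00 = 110.00 mm; y_c = 1211840.00/12400.00 = 97.73 mm.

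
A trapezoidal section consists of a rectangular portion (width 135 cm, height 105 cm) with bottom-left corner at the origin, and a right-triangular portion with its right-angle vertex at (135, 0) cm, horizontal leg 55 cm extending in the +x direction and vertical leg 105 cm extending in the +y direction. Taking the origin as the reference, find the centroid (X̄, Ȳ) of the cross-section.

rectangular portion: A = 135 × 105 = 14175.00, centroid at (67.50, 52.50).
triangular portion: A = ½·55·105 = 2887.50, centroid at (153.33, 35.00).
ΣA = 17062.50 cm²
ΣAX̄ = (14175.00)(67.50) + (2887.50)(153.33) = 1399562.50 cm³
ΣAȲ = (14175.00)(52.50) + (2887.50)(35.00) = 845250.00 cm³
X̄ = 1399562.50 / 17062.50 = 82.03 cm
Ȳ = 845250.00 / 17062.50 = 49.54 cm

X̄ = 82.03 cm, Ȳ = 49.54 cm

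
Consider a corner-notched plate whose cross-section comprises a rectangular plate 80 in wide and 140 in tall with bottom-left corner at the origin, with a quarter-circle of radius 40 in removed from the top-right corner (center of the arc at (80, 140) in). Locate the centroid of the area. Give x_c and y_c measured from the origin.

Part | A | x̄ᵢ | ȳᵢ | A·x̄ᵢ | A·ȳᵢ
plate | 11200.00 | 40.00 | 70.00 | 448000.00 | 784000.00
removed quarter-circle | -1256.64 | 63.02 | 123.02 | -79197.63 | -154595.86
Σ | 9943.36 |  |  | 368802.37 | 629404.14
x_c = 368802.37 / 9943.36 = 37.09 in
y_c = 629404.14 / 9943.36 = 63.30 in

x_c = 37.09 in, y_c = 63.30 in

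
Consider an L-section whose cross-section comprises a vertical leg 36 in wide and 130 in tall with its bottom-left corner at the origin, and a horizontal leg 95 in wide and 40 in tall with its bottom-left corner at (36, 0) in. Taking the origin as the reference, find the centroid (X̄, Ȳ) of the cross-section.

X̄ = 47.35 in, Ȳ = 44.83 in

vertical leg: A = 36 × 130 = 4680.00, centroid at (18.00, 65.00).
horizontal leg: A = 95 × 40 = 3800.00, centroid at (83.50, 20.00).
ΣA = 8480.00 in², ΣAX̄ = 401540.00 in³, ΣAȲ = 380200.00 in³.
X̄ = 401540.00/8480.00 = 47.35 in; Ȳ = 380200.00/8480.00 = 44.83 in.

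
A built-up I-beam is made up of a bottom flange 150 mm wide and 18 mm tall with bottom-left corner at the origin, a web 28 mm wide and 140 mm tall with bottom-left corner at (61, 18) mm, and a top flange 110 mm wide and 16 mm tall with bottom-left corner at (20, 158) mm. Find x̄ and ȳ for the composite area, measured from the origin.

x̄ = 75.00 mm, ȳ = 78.93 mm

bottom flange: A = 150 × 18 = 2700.00, centroid at (75.00, 9.00).
web: A = 28 × 140 = 3920.00, centroid at (75.00, 88.00).
top flange: A = 110 × 16 = 1760.00, centroid at (75.00, 166.00).
ΣA = 8380.00 mm², ΣAx̄ = 628500.00 mm³, ΣAȳ = 661420.00 mm³.
x̄ = 628500.00/8380.00 = 75.00 mm; ȳ = 661420.00/8380.00 = 78.93 mm.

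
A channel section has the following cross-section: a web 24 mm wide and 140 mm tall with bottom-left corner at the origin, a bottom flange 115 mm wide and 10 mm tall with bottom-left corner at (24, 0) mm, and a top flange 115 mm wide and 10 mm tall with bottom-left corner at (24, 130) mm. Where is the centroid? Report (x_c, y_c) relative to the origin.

web: A = 24 × 140 = 3360.00, centroid at (12.00, 70.00).
bottom flange: A = 115 × 10 = 1150.00, centroid at (81.50, 5.00).
top flange: A = 115 × 10 = 1150.00, centroid at (81.50, 135.00).
ΣA = 5660.00 mm², ΣAx_c = 227770.00 mm³, ΣAy_c = 396200.00 mm³.
x_c = 227770.00/5660.00 = 40.24 mm; y_c = 396200.00/5660.00 = 70.00 mm.

x_c = 40.24 mm, y_c = 70.00 mm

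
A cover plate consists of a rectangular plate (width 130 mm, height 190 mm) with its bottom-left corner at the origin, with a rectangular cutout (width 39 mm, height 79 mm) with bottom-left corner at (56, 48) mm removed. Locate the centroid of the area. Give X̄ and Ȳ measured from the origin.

X̄ = 63.50 mm, Ȳ = 96.07 mm

Part | A | x̄ᵢ | ȳᵢ | A·x̄ᵢ | A·ȳᵢ
plate | 24700.00 | 65.00 | 95.00 | 1605500.00 | 2346500.00
hole | -3081.00 | 75.50 | 87.50 | -232615.50 | -269587.50
Σ | 21619.00 |  |  | 1372884.50 | 2076912.50
X̄ = 1372884.50 / 21619.00 = 63.50 mm
Ȳ = 2076912.50 / 21619.00 = 96.07 mm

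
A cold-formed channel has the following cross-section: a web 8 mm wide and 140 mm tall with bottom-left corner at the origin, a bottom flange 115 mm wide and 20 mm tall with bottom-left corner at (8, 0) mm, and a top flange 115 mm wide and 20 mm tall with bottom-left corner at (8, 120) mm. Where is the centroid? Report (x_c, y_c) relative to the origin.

x_c = 53.46 mm, y_c = 70.00 mm

Part | A | x̄ᵢ | ȳᵢ | A·x̄ᵢ | A·ȳᵢ
web | 1120.00 | 4.00 | 70.00 | 4480.00 | 78400.00
bottom flange | 2300.00 | 65.50 | 10.00 | 150650.00 | 23000.00
top flange | 2300.00 | 65.50 | 130.00 | 150650.00 | 299000.00
Σ | 5720.00 |  |  | 305780.00 | 400400.00
x_c = 305780.00 / 5720.00 = 53.46 mm
y_c = 400400.00 / 5720.00 = 70.00 mm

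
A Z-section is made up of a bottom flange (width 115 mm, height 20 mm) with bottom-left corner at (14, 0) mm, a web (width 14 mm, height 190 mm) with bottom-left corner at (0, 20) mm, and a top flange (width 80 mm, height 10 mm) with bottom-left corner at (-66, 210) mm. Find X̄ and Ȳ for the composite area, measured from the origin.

bottom flange: A = 115 × 20 = 2300.00, centroid at (71.50, 10.00).
web: A = 14 × 190 = 2660.00, centroid at (7.00, 115.00).
top flange: A = 80 × 10 = 800.00, centroid at (-26.00, 215.00).
ΣA = 5760.00 mm², ΣAX̄ = 162270.00 mm³, ΣAȲ = 500900.00 mm³.
X̄ = 162270.00/5760.00 = 28.17 mm; Ȳ = 500900.00/5760.00 = 86.96 mm.

X̄ = 28.17 mm, Ȳ = 86.96 mm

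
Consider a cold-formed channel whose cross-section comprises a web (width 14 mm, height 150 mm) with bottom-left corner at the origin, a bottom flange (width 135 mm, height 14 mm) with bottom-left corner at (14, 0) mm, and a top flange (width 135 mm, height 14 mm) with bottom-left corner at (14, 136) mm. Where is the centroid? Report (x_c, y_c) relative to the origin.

x_c = 54.89 mm, y_c = 75.00 mm

web: A = 14 × 150 = 2100.00, centroid at (7.00, 75.00).
bottom flange: A = 135 × 14 = 1890.00, centroid at (81.50, 7.00).
top flange: A = 135 × 14 = 1890.00, centroid at (81.50, 143.00).
ΣA = 5880.00 mm², ΣAx_c = 322770.00 mm³, ΣAy_c = 441000.00 mm³.
x_c = 322770.00/5880.00 = 54.89 mm; y_c = 441000.00/5880.00 = 75.00 mm.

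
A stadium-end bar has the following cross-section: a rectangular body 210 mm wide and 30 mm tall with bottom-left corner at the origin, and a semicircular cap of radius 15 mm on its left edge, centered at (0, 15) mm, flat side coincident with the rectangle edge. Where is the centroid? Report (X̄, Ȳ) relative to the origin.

Part | A | x̄ᵢ | ȳᵢ | A·x̄ᵢ | A·ȳᵢ
rectangular body | 6300.00 | 105.00 | 15.00 | 661500.00 | 94500.00
semicircular end | 353.43 | -6.37 | 15.00 | -2250.00 | 5301.44
Σ | 6653.43 |  |  | 659250.00 | 99801.44
X̄ = 659250.00 / 6653.43 = 99.08 mm
Ȳ = 99801.44 / 6653.43 = 15.00 mm

X̄ = 99.08 mm, Ȳ = 15.00 mm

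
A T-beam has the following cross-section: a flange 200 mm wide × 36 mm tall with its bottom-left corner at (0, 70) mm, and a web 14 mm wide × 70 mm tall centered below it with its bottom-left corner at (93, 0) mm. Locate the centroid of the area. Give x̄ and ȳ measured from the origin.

x̄ = 100.00 mm, ȳ = 81.65 mm

Part | A | x̄ᵢ | ȳᵢ | A·x̄ᵢ | A·ȳᵢ
web | 980.00 | 100.00 | 35.00 | 98000.00 | 34300.00
flange | 7200.00 | 100.00 | 88.00 | 720000.00 | 633600.00
Σ | 8180.00 |  |  | 818000.00 | 667900.00
x̄ = 818000.00 / 8180.00 = 100.00 mm
ȳ = 667900.00 / 8180.00 = 81.65 mm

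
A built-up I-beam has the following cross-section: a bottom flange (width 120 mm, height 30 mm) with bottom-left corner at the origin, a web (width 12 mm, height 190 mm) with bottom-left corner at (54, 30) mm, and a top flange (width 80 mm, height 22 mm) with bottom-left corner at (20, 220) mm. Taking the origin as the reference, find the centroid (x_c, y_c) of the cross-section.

bottom flange: A = 120 × 30 = 3600.00, centroid at (60.00, 15.00).
web: A = 12 × 190 = 2280.00, centroid at (60.00, 125.00).
top flange: A = 80 × 22 = 1760.00, centroid at (60.00, 231.00).
ΣA = 7640.00 mm², ΣAx_c = 458400.00 mm³, ΣAy_c = 745560.00 mm³.
x_c = 458400.00/7640.00 = 60.00 mm; y_c = 745560.00/7640.00 = 97.59 mm.

x_c = 60.00 mm, y_c = 97.59 mm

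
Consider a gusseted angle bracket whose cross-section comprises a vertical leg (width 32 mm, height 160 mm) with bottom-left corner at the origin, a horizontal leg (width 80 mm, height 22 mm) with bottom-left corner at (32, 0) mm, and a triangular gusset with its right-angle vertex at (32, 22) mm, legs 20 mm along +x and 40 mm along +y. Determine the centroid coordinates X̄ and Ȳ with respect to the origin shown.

vertical leg: A = 32 × 160 = 5120.00, centroid at (16.00, 80.00).
horizontal leg: A = 80 × 22 = 1760.00, centroid at (72.00, 11.00).
gusset: A = ½·20·40 = 400.00, centroid at (38.67, 35.33).
ΣA = 7280.00 mm²
ΣAX̄ = (5120.00)(16.00) + (1760.00)(72.00) + (400.00)(38.67) = 224106.67 mm³
ΣAȲ = (5120.00)(80.00) + (1760.00)(11.00) + (400.00)(35.33) = 443093.33 mm³
X̄ = 224106.67 / 7280.00 = 30.78 mm
Ȳ = 443093.33 / 7280.00 = 60.86 mm

X̄ = 30.78 mm, Ȳ = 60.86 mm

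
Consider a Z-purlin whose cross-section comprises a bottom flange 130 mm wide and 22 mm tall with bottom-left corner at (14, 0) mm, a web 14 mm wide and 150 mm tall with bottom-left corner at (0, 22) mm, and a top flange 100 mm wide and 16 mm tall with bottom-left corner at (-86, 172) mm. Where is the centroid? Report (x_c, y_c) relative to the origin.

bottom flange: A = 130 × 22 = 2860.00, centroid at (79.00, 11.00).
web: A = 14 × 150 = 2100.00, centroid at (7.00, 97.00).
top flange: A = 100 × 16 = 1600.00, centroid at (-36.00, 180.00).
ΣA = 6560.00 mm², ΣAx_c = 183040.00 mm³, ΣAy_c = 523160.00 mm³.
x_c = 183040.00/6560.00 = 27.90 mm; y_c = 523160.00/6560.00 = 79.75 mm.

x_c = 27.90 mm, y_c = 79.75 mm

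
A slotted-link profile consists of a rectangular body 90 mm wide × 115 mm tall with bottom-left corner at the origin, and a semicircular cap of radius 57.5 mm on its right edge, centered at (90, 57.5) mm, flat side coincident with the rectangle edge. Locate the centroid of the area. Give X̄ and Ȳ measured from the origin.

X̄ = 68.19 mm, Ȳ = 57.50 mm

Part | A | x̄ᵢ | ȳᵢ | A·x̄ᵢ | A·ȳᵢ
rectangular body | 10350.00 | 45.00 | 57.50 | 465750.00 | 595125.00
semicircular end | 5193.45 | 114.40 | 57.50 | 594149.67 | 298623.11
Σ | 15543.45 |  |  | 1059899.67 | 893748.11
X̄ = 1059899.67 / 15543.45 = 68.19 mm
Ȳ = 893748.11 / 15543.45 = 57.50 mm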